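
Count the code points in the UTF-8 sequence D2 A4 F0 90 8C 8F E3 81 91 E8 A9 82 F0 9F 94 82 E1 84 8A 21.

Byte at offset 0: 0xD2 = 11010010 → 2-byte char (#1). Advance 2.
Byte at offset 2: 0xF0 = 11110000 → 4-byte char (#2). Advance 4.
Byte at offset 6: 0xE3 = 11100011 → 3-byte char (#3). Advance 3.
Byte at offset 9: 0xE8 = 11101000 → 3-byte char (#4). Advance 3.
Byte at offset 12: 0xF0 = 11110000 → 4-byte char (#5). Advance 4.
Byte at offset 16: 0xE1 = 11100001 → 3-byte char (#6). Advance 3.
Byte at offset 19: 0x21 = 00100001 → 1-byte char (#7). Advance 1.
Reached end at offset 20 after 7 code points.

7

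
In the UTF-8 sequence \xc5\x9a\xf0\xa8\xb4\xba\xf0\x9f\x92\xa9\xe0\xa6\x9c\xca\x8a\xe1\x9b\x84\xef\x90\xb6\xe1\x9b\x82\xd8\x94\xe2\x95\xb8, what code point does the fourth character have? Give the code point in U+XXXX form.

Offset 0: leading byte 0xC5 = 11000101 → 2-byte char #1 = C5 9A.
Offset 2: leading byte 0xF0 = 11110000 → 4-byte char #2 = F0 A8 B4 BA.
Offset 6: leading byte 0xF0 = 11110000 → 4-byte char #3 = F0 9F 92 A9.
Offset 10: leading byte 0xE0 = 11100000 → 3-byte char #4 = E0 A6 9C.
Leading byte 0xE0 = 11100000 matches 1110xxxx → 3-byte sequence.
Byte 1: 0xE0 = 11100000, payload 0000 (4 bits).
Byte 2: 0xA6 = 10100110 (10xxxxxx ✓), payload 100110.
Byte 3: 0x9C = 10011100 (10xxxxxx ✓), payload 011100.
Concatenate: 0000100110011100 = 0x99C (16 bits → U+099C).

U+099C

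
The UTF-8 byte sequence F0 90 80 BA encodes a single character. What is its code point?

U+1003A

Leading byte 0xF0 = 11110000 matches 11110xxx → 4-byte sequence.
Byte 1: 0xF0 = 11110000, payload 000 (3 bits).
Byte 2: 0x90 = 10010000 (10xxxxxx ✓), payload 010000.
Byte 3: 0x80 = 10000000 (10xxxxxx ✓), payload 000000.
Byte 4: 0xBA = 10111010 (10xxxxxx ✓), payload 111010.
Concatenate: 000010000000000111010 = 0x1003A (21 bits → U+1003A).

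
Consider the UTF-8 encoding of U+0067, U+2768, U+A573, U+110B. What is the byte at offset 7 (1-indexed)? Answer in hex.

1-indexed offset 7 is 0-indexed offset 6.
U+0067 → 1-byte form 67 at offsets 0–0.
U+2768 → 3-byte form E2 9D A8 at offsets 1–3.
U+A573 → 3-byte form EA 95 B3 at offsets 4–6.
Offset 6 falls in char 3's range; it's byte 3 of EA 95 B3 = 0xB3.

0xB3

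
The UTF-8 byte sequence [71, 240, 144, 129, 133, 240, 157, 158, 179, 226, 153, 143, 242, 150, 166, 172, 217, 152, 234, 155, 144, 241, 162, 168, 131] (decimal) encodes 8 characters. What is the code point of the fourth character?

U+264F

Offset 0: leading byte 0x47 = 01000111 → 1-byte char #1 = 47.
Offset 1: leading byte 0xF0 = 11110000 → 4-byte char #2 = F0 90 81 85.
Offset 5: leading byte 0xF0 = 11110000 → 4-byte char #3 = F0 9D 9E B3.
Offset 9: leading byte 0xE2 = 11100010 → 3-byte char #4 = E2 99 8F.
Leading byte 0xE2 = 11100010 matches 1110xxxx → 3-byte sequence.
Byte 1: 0xE2 = 11100010, payload 0010 (4 bits).
Byte 2: 0x99 = 10011001 (10xxxxxx ✓), payload 011001.
Byte 3: 0x8F = 10001111 (10xxxxxx ✓), payload 001111.
Concatenate: 0010011001001111 = 0x264F (16 bits → U+264F).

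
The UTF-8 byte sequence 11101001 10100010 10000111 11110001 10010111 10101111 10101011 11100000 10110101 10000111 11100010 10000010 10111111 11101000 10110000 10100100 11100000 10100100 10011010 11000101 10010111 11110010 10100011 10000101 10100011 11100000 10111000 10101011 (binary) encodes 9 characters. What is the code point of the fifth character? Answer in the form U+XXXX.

U+8C24

Offset 0: leading byte 0xE9 = 11101001 → 3-byte char #1 = E9 A2 87.
Offset 3: leading byte 0xF1 = 11110001 → 4-byte char #2 = F1 97 AF AB.
Offset 7: leading byte 0xE0 = 11100000 → 3-byte char #3 = E0 B5 87.
Offset 10: leading byte 0xE2 = 11100010 → 3-byte char #4 = E2 82 BF.
Offset 13: leading byte 0xE8 = 11101000 → 3-byte char #5 = E8 B0 A4.
Leading byte 0xE8 = 11101000 matches 1110xxxx → 3-byte sequence.
Byte 1: 0xE8 = 11101000, payload 1000 (4 bits).
Byte 2: 0xB0 = 10110000 (10xxxxxx ✓), payload 110000.
Byte 3: 0xA4 = 10100100 (10xxxxxx ✓), payload 100100.
Concatenate: 1000110000100100 = 0x8C24 (16 bits → U+8C24).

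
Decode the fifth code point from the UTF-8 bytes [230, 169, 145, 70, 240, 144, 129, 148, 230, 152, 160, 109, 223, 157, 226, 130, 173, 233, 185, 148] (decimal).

Offset 0: leading byte 0xE6 = 11100110 → 3-byte char #1 = E6 A9 91.
Offset 3: leading byte 0x46 = 01000110 → 1-byte char #2 = 46.
Offset 4: leading byte 0xF0 = 11110000 → 4-byte char #3 = F0 90 81 94.
Offset 8: leading byte 0xE6 = 11100110 → 3-byte char #4 = E6 98 A0.
Offset 11: leading byte 0x6D = 01101101 → 1-byte char #5 = 6D.
Leading byte 0x6D = 01101101 matches 0xxxxxxx → 1-byte sequence.
Byte 1: 0x6D = 01101101, payload 1101101 (7 bits).
Concatenate: 1101101 = 0x6D (7 bits → U+006D).

U+006D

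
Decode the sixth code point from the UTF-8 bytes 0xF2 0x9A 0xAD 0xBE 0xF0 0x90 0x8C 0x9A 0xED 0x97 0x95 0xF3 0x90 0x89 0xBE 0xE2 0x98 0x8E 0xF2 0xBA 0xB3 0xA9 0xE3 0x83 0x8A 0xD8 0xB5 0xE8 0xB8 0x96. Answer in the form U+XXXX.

Offset 0: leading byte 0xF2 = 11110010 → 4-byte char #1 = F2 9A AD BE.
Offset 4: leading byte 0xF0 = 11110000 → 4-byte char #2 = F0 90 8C 9A.
Offset 8: leading byte 0xED = 11101101 → 3-byte char #3 = ED 97 95.
Offset 11: leading byte 0xF3 = 11110011 → 4-byte char #4 = F3 90 89 BE.
Offset 15: leading byte 0xE2 = 11100010 → 3-byte char #5 = E2 98 8E.
Offset 18: leading byte 0xF2 = 11110010 → 4-byte char #6 = F2 BA B3 A9.
Leading byte 0xF2 = 11110010 matches 11110xxx → 4-byte sequence.
Byte 1: 0xF2 = 11110010, payload 010 (3 bits).
Byte 2: 0xBA = 10111010 (10xxxxxx ✓), payload 111010.
Byte 3: 0xB3 = 10110011 (10xxxxxx ✓), payload 110011.
Byte 4: 0xA9 = 10101001 (10xxxxxx ✓), payload 101001.
Concatenate: 010111010110011101001 = 0xBACE9 (21 bits → U+BACE9).

U+BACE9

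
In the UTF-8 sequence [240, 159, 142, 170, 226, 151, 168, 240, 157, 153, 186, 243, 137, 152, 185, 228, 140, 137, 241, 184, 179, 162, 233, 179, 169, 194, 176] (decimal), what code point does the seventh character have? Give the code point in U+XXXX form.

Offset 0: leading byte 0xF0 = 11110000 → 4-byte char #1 = F0 9F 8E AA.
Offset 4: leading byte 0xE2 = 11100010 → 3-byte char #2 = E2 97 A8.
Offset 7: leading byte 0xF0 = 11110000 → 4-byte char #3 = F0 9D 99 BA.
Offset 11: leading byte 0xF3 = 11110011 → 4-byte char #4 = F3 89 98 B9.
Offset 15: leading byte 0xE4 = 11100100 → 3-byte char #5 = E4 8C 89.
Offset 18: leading byte 0xF1 = 11110001 → 4-byte char #6 = F1 B8 B3 A2.
Offset 22: leading byte 0xE9 = 11101001 → 3-byte char #7 = E9 B3 A9.
Leading byte 0xE9 = 11101001 matches 1110xxxx → 3-byte sequence.
Byte 1: 0xE9 = 11101001, payload 1001 (4 bits).
Byte 2: 0xB3 = 10110011 (10xxxxxx ✓), payload 110011.
Byte 3: 0xA9 = 10101001 (10xxxxxx ✓), payload 101001.
Concatenate: 1001110011101001 = 0x9CE9 (16 bits → U+9CE9).

U+9CE9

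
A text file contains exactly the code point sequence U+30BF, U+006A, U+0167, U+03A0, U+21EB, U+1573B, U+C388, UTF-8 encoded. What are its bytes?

E3 82 BF 6A C5 A7 CE A0 E2 87 AB F0 95 9C BB EC 8E 88

U+30BF: 3-byte form → E3 82 BF.
U+006A: 1-byte form → 6A.
U+0167: 2-byte form → C5 A7.
U+03A0: 2-byte form → CE A0.
U+21EB: 3-byte form → E2 87 AB.
U+1573B: 4-byte form → F0 95 9C BB.
U+C388: 3-byte form → EC 8E 88.
Concatenated (18 bytes): E3 82 BF 6A C5 A7 CE A0 E2 87 AB F0 95 9C BB EC 8E 88.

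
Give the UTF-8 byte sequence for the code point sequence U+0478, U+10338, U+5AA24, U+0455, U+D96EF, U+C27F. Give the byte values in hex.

D1 B8 F0 90 8C B8 F1 9A A8 A4 D1 95 F3 99 9B AF EC 89 BF

U+0478: 2-byte form → D1 B8.
U+10338: 4-byte form → F0 90 8C B8.
U+5AA24: 4-byte form → F1 9A A8 A4.
U+0455: 2-byte form → D1 95.
U+D96EF: 4-byte form → F3 99 9B AF.
U+C27F: 3-byte form → EC 89 BF.
Concatenated (19 bytes): D1 B8 F0 90 8C B8 F1 9A A8 A4 D1 95 F3 99 9B AF EC 89 BF.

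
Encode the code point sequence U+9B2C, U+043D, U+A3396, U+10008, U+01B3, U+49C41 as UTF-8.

E9 AC AC D0 BD F2 A3 8E 96 F0 90 80 88 C6 B3 F1 89 B1 81

U+9B2C: 3-byte form → E9 AC AC.
U+043D: 2-byte form → D0 BD.
U+A3396: 4-byte form → F2 A3 8E 96.
U+10008: 4-byte form → F0 90 80 88.
U+01B3: 2-byte form → C6 B3.
U+49C41: 4-byte form → F1 89 B1 81.
Concatenated (19 bytes): E9 AC AC D0 BD F2 A3 8E 96 F0 90 80 88 C6 B3 F1 89 B1 81.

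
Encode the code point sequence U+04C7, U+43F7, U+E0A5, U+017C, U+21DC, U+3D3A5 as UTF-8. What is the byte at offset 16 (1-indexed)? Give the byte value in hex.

0x8E

1-indexed offset 16 is 0-indexed offset 15.
U+04C7 → 2-byte form D3 87 at offsets 0–1.
U+43F7 → 3-byte form E4 8F B7 at offsets 2–4.
U+E0A5 → 3-byte form EE 82 A5 at offsets 5–7.
U+017C → 2-byte form C5 BC at offsets 8–9.
U+21DC → 3-byte form E2 87 9C at offsets 10–12.
U+3D3A5 → 4-byte form F0 BD 8E A5 at offsets 13–16.
Offset 15 falls in char 6's range; it's byte 3 of F0 BD 8E A5 = 0x8E.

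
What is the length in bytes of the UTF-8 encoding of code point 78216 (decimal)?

4

U+13188 = 0x13188. UTF-8 uses 1 byte below 0x80, 2 below 0x800, 3 below 0x10000, 4 up to 0x10FFFF. 0x13188 is in U+10000–U+10FFFF → 4 bytes.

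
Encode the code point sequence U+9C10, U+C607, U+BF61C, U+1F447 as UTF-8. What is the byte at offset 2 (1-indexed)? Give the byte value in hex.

1-indexed offset 2 is 0-indexed offset 1.
U+9C10 → 3-byte form E9 B0 90 at offsets 0–2.
Offset 1 falls in char 1's range; it's byte 2 of E9 B0 90 = 0xB0.

0xB0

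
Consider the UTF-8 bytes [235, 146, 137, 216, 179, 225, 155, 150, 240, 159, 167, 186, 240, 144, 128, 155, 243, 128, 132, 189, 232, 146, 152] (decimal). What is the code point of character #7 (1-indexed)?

Offset 0: leading byte 0xEB = 11101011 → 3-byte char #1 = EB 92 89.
Offset 3: leading byte 0xD8 = 11011000 → 2-byte char #2 = D8 B3.
Offset 5: leading byte 0xE1 = 11100001 → 3-byte char #3 = E1 9B 96.
Offset 8: leading byte 0xF0 = 11110000 → 4-byte char #4 = F0 9F A7 BA.
Offset 12: leading byte 0xF0 = 11110000 → 4-byte char #5 = F0 90 80 9B.
Offset 16: leading byte 0xF3 = 11110011 → 4-byte char #6 = F3 80 84 BD.
Offset 20: leading byte 0xE8 = 11101000 → 3-byte char #7 = E8 92 98.
Leading byte 0xE8 = 11101000 matches 1110xxxx → 3-byte sequence.
Byte 1: 0xE8 = 11101000, payload 1000 (4 bits).
Byte 2: 0x92 = 10010010 (10xxxxxx ✓), payload 010010.
Byte 3: 0x98 = 10011000 (10xxxxxx ✓), payload 011000.
Concatenate: 1000010010011000 = 0x8498 (16 bits → U+8498).

U+8498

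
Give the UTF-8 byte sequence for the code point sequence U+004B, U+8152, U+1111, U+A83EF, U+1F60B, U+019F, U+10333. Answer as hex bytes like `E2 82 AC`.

4B E8 85 92 E1 84 91 F2 A8 8F AF F0 9F 98 8B C6 9F F0 90 8C B3

U+004B: 1-byte form → 4B.
U+8152: 3-byte form → E8 85 92.
U+1111: 3-byte form → E1 84 91.
U+A83EF: 4-byte form → F2 A8 8F AF.
U+1F60B: 4-byte form → F0 9F 98 8B.
U+019F: 2-byte form → C6 9F.
U+10333: 4-byte form → F0 90 8C B3.
Concatenated (21 bytes): 4B E8 85 92 E1 84 91 F2 A8 8F AF F0 9F 98 8B C6 9F F0 90 8C B3.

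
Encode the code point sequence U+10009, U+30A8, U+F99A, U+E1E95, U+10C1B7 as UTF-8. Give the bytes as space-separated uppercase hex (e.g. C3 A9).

F0 90 80 89 E3 82 A8 EF A6 9A F3 A1 BA 95 F4 8C 86 B7

U+10009: 4-byte form → F0 90 80 89.
U+30A8: 3-byte form → E3 82 A8.
U+F99A: 3-byte form → EF A6 9A.
U+E1E95: 4-byte form → F3 A1 BA 95.
U+10C1B7: 4-byte form → F4 8C 86 B7.
Concatenated (18 bytes): F0 90 80 89 E3 82 A8 EF A6 9A F3 A1 BA 95 F4 8C 86 B7.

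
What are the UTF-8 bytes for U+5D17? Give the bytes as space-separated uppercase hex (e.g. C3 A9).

U+5D17 = 0x5D17 = 23831 decimal. In range U+0800–U+FFFF → 3-byte form: 1110xxxx 10xxxxxx 10xxxxxx.
Binary (16 bits): 0101110100010111.
Split 4+6+6: 0101 | 110100 | 010111.
Byte 1: 11100101 = 0xE5.
Byte 2: 10110100 = 0xB4.
Byte 3: 10010111 = 0x97.

E5 B4 97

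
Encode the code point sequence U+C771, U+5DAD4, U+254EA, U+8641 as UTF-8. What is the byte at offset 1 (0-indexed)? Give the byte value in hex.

U+C771 → 3-byte form EC 9D B1 at offsets 0–2.
Offset 1 falls in char 1's range; it's byte 2 of EC 9D B1 = 0x9D.

0x9D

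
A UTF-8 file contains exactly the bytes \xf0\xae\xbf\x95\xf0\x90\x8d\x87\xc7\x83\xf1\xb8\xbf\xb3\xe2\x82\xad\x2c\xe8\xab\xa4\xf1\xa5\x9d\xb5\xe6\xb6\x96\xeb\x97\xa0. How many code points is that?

Byte at offset 0: 0xF0 = 11110000 → 4-byte char (#1). Advance 4.
Byte at offset 4: 0xF0 = 11110000 → 4-byte char (#2). Advance 4.
Byte at offset 8: 0xC7 = 11000111 → 2-byte char (#3). Advance 2.
Byte at offset 10: 0xF1 = 11110001 → 4-byte char (#4). Advance 4.
Byte at offset 14: 0xE2 = 11100010 → 3-byte char (#5). Advance 3.
Byte at offset 17: 0x2C = 00101100 → 1-byte char (#6). Advance 1.
Byte at offset 18: 0xE8 = 11101000 → 3-byte char (#7). Advance 3.
Byte at offset 21: 0xF1 = 11110001 → 4-byte char (#8). Advance 4.
Byte at offset 25: 0xE6 = 11100110 → 3-byte char (#9). Advance 3.
Byte at offset 28: 0xEB = 11101011 → 3-byte char (#10). Advance 3.
Reached end at offset 31 after 10 code points.

10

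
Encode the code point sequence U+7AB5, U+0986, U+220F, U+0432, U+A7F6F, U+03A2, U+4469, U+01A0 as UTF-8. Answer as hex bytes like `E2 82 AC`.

U+7AB5: 3-byte form → E7 AA B5.
U+0986: 3-byte form → E0 A6 86.
U+220F: 3-byte form → E2 88 8F.
U+0432: 2-byte form → D0 B2.
U+A7F6F: 4-byte form → F2 A7 BD AF.
U+03A2: 2-byte form → CE A2.
U+4469: 3-byte form → E4 91 A9.
U+01A0: 2-byte form → C6 A0.
Concatenated (22 bytes): E7 AA B5 E0 A6 86 E2 88 8F D0 B2 F2 A7 BD AF CE A2 E4 91 A9 C6 A0.

E7 AA B5 E0 A6 86 E2 88 8F D0 B2 F2 A7 BD AF CE A2 E4 91 A9 C6 A0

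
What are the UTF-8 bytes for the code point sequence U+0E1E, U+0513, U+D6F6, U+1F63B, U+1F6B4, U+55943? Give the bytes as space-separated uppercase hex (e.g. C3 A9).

U+0E1E: 3-byte form → E0 B8 9E.
U+0513: 2-byte form → D4 93.
U+D6F6: 3-byte form → ED 9B B6.
U+1F63B: 4-byte form → F0 9F 98 BB.
U+1F6B4: 4-byte form → F0 9F 9A B4.
U+55943: 4-byte form → F1 95 A5 83.
Concatenated (20 bytes): E0 B8 9E D4 93 ED 9B B6 F0 9F 98 BB F0 9F 9A B4 F1 95 A5 83.

E0 B8 9E D4 93 ED 9B B6 F0 9F 98 BB F0 9F 9A B4 F1 95 A5 83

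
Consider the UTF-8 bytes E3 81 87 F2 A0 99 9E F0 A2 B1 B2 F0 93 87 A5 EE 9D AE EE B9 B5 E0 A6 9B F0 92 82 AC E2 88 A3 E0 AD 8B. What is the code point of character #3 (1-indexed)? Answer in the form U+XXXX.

U+22C72

Offset 0: leading byte 0xE3 = 11100011 → 3-byte char #1 = E3 81 87.
Offset 3: leading byte 0xF2 = 11110010 → 4-byte char #2 = F2 A0 99 9E.
Offset 7: leading byte 0xF0 = 11110000 → 4-byte char #3 = F0 A2 B1 B2.
Leading byte 0xF0 = 11110000 matches 11110xxx → 4-byte sequence.
Byte 1: 0xF0 = 11110000, payload 000 (3 bits).
Byte 2: 0xA2 = 10100010 (10xxxxxx ✓), payload 100010.
Byte 3: 0xB1 = 10110001 (10xxxxxx ✓), payload 110001.
Byte 4: 0xB2 = 10110010 (10xxxxxx ✓), payload 110010.
Concatenate: 000100010110001110010 = 0x22C72 (21 bits → U+22C72).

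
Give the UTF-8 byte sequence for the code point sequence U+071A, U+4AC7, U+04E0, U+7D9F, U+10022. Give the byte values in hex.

DC 9A E4 AB 87 D3 A0 E7 B6 9F F0 90 80 A2

U+071A: 2-byte form → DC 9A.
U+4AC7: 3-byte form → E4 AB 87.
U+04E0: 2-byte form → D3 A0.
U+7D9F: 3-byte form → E7 B6 9F.
U+10022: 4-byte form → F0 90 80 A2.
Concatenated (14 bytes): DC 9A E4 AB 87 D3 A0 E7 B6 9F F0 90 80 A2.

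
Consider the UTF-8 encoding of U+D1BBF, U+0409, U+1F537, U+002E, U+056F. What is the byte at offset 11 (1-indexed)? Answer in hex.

1-indexed offset 11 is 0-indexed offset 10.
U+D1BBF → 4-byte form F3 91 AE BF at offsets 0–3.
U+0409 → 2-byte form D0 89 at offsets 4–5.
U+1F537 → 4-byte form F0 9F 94 B7 at offsets 6–9.
U+002E → 1-byte form 2E at offsets 10–10.
Offset 10 falls in char 4's range; it's byte 1 of 2E = 0x2E.

0x2E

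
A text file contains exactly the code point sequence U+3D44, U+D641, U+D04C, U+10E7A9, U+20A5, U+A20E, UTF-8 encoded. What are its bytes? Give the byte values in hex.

U+3D44: 3-byte form → E3 B5 84.
U+D641: 3-byte form → ED 99 81.
U+D04C: 3-byte form → ED 81 8C.
U+10E7A9: 4-byte form → F4 8E 9E A9.
U+20A5: 3-byte form → E2 82 A5.
U+A20E: 3-byte form → EA 88 8E.
Concatenated (19 bytes): E3 B5 84 ED 99 81 ED 81 8C F4 8E 9E A9 E2 82 A5 EA 88 8E.

E3 B5 84 ED 99 81 ED 81 8C F4 8E 9E A9 E2 82 A5 EA 88 8E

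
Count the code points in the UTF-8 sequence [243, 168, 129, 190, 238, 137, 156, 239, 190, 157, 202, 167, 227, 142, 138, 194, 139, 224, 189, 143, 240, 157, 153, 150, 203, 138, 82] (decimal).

Byte at offset 0: 0xF3 = 11110011 → 4-byte char (#1). Advance 4.
Byte at offset 4: 0xEE = 11101110 → 3-byte char (#2). Advance 3.
Byte at offset 7: 0xEF = 11101111 → 3-byte char (#3). Advance 3.
Byte at offset 10: 0xCA = 11001010 → 2-byte char (#4). Advance 2.
Byte at offset 12: 0xE3 = 11100011 → 3-byte char (#5). Advance 3.
Byte at offset 15: 0xC2 = 11000010 → 2-byte char (#6). Advance 2.
Byte at offset 17: 0xE0 = 11100000 → 3-byte char (#7). Advance 3.
Byte at offset 20: 0xF0 = 11110000 → 4-byte char (#8). Advance 4.
Byte at offset 24: 0xCB = 11001011 → 2-byte char (#9). Advance 2.
Byte at offset 26: 0x52 = 01010010 → 1-byte char (#10). Advance 1.
Reached end at offset 27 after 10 code points.

10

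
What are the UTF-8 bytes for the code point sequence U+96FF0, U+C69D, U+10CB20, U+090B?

U+96FF0: 4-byte form → F2 96 BF B0.
U+C69D: 3-byte form → EC 9A 9D.
U+10CB20: 4-byte form → F4 8C AC A0.
U+090B: 3-byte form → E0 A4 8B.
Concatenated (14 bytes): F2 96 BF B0 EC 9A 9D F4 8C AC A0 E0 A4 8B.

F2 96 BF B0 EC 9A 9D F4 8C AC A0 E0 A4 8B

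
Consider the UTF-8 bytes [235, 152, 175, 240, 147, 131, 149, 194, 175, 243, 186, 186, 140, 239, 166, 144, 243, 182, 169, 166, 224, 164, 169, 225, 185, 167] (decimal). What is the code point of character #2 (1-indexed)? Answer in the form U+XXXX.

Offset 0: leading byte 0xEB = 11101011 → 3-byte char #1 = EB 98 AF.
Offset 3: leading byte 0xF0 = 11110000 → 4-byte char #2 = F0 93 83 95.
Leading byte 0xF0 = 11110000 matches 11110xxx → 4-byte sequence.
Byte 1: 0xF0 = 11110000, payload 000 (3 bits).
Byte 2: 0x93 = 10010011 (10xxxxxx ✓), payload 010011.
Byte 3: 0x83 = 10000011 (10xxxxxx ✓), payload 000011.
Byte 4: 0x95 = 10010101 (10xxxxxx ✓), payload 010101.
Concatenate: 000010011000011010101 = 0x130D5 (21 bits → U+130D5).

U+130D5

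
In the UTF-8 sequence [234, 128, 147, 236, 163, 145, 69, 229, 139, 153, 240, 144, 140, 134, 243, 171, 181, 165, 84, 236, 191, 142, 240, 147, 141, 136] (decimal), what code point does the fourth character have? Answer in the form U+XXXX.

Offset 0: leading byte 0xEA = 11101010 → 3-byte char #1 = EA 80 93.
Offset 3: leading byte 0xEC = 11101100 → 3-byte char #2 = EC A3 91.
Offset 6: leading byte 0x45 = 01000101 → 1-byte char #3 = 45.
Offset 7: leading byte 0xE5 = 11100101 → 3-byte char #4 = E5 8B 99.
Leading byte 0xE5 = 11100101 matches 1110xxxx → 3-byte sequence.
Byte 1: 0xE5 = 11100101, payload 0101 (4 bits).
Byte 2: 0x8B = 10001011 (10xxxxxx ✓), payload 001011.
Byte 3: 0x99 = 10011001 (10xxxxxx ✓), payload 011001.
Concatenate: 0101001011011001 = 0x52D9 (16 bits → U+52D9).

U+52D9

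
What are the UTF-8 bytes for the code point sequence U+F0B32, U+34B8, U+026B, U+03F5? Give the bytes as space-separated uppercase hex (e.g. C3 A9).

U+F0B32: 4-byte form → F3 B0 AC B2.
U+34B8: 3-byte form → E3 92 B8.
U+026B: 2-byte form → C9 AB.
U+03F5: 2-byte form → CF B5.
Concatenated (11 bytes): F3 B0 AC B2 E3 92 B8 C9 AB CF B5.

F3 B0 AC B2 E3 92 B8 C9 AB CF B5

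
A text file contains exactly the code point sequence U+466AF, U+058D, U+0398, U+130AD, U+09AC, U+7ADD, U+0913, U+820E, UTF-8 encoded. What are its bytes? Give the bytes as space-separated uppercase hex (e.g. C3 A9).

F1 86 9A AF D6 8D CE 98 F0 93 82 AD E0 A6 AC E7 AB 9D E0 A4 93 E8 88 8E

U+466AF: 4-byte form → F1 86 9A AF.
U+058D: 2-byte form → D6 8D.
U+0398: 2-byte form → CE 98.
U+130AD: 4-byte form → F0 93 82 AD.
U+09AC: 3-byte form → E0 A6 AC.
U+7ADD: 3-byte form → E7 AB 9D.
U+0913: 3-byte form → E0 A4 93.
U+820E: 3-byte form → E8 88 8E.
Concatenated (24 bytes): F1 86 9A AF D6 8D CE 98 F0 93 82 AD E0 A6 AC E7 AB 9D E0 A4 93 E8 88 8E.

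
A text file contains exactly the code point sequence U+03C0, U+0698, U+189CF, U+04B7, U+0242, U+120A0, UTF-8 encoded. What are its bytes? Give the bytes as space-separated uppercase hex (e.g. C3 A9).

CF 80 DA 98 F0 98 A7 8F D2 B7 C9 82 F0 92 82 A0

U+03C0: 2-byte form → CF 80.
U+0698: 2-byte form → DA 98.
U+189CF: 4-byte form → F0 98 A7 8F.
U+04B7: 2-byte form → D2 B7.
U+0242: 2-byte form → C9 82.
U+120A0: 4-byte form → F0 92 82 A0.
Concatenated (16 bytes): CF 80 DA 98 F0 98 A7 8F D2 B7 C9 82 F0 92 82 A0.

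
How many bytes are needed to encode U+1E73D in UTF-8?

4

U+1E73D = 0x1E73D. UTF-8 uses 1 byte below 0x80, 2 below 0x800, 3 below 0x10000, 4 up to 0x10FFFF. 0x1E73D is in U+10000–U+10FFFF → 4 bytes.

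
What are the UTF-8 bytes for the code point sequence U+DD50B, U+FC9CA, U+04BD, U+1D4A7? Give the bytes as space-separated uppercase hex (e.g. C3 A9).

U+DD50B: 4-byte form → F3 9D 94 8B.
U+FC9CA: 4-byte form → F3 BC A7 8A.
U+04BD: 2-byte form → D2 BD.
U+1D4A7: 4-byte form → F0 9D 92 A7.
Concatenated (14 bytes): F3 9D 94 8B F3 BC A7 8A D2 BD F0 9D 92 A7.

F3 9D 94 8B F3 BC A7 8A D2 BD F0 9D 92 A7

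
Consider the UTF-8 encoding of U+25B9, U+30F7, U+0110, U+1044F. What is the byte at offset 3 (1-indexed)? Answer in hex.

0xB9

1-indexed offset 3 is 0-indexed offset 2.
U+25B9 → 3-byte form E2 96 B9 at offsets 0–2.
Offset 2 falls in char 1's range; it's byte 3 of E2 96 B9 = 0xB9.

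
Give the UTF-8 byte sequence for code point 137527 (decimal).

F0 A1 A4 B7

U+21937 = 0x21937 = 137527 decimal. In range U+10000–U+10FFFF → 4-byte form: 11110xxx 10xxxxxx 10xxxxxx 10xxxxxx.
Binary (21 bits): 000100001100100110111.
Split 3+6+6+6: 000 | 100001 | 100100 | 110111.
Byte 1: 11110000 = 0xF0.
Byte 2: 10100001 = 0xA1.
Byte 3: 10100100 = 0xA4.
Byte 4: 10110111 = 0xB7.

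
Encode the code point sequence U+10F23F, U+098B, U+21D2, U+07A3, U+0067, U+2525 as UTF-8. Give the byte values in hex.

F4 8F 88 BF E0 A6 8B E2 87 92 DE A3 67 E2 94 A5

U+10F23F: 4-byte form → F4 8F 88 BF.
U+098B: 3-byte form → E0 A6 8B.
U+21D2: 3-byte form → E2 87 92.
U+07A3: 2-byte form → DE A3.
U+0067: 1-byte form → 67.
U+2525: 3-byte form → E2 94 A5.
Concatenated (16 bytes): F4 8F 88 BF E0 A6 8B E2 87 92 DE A3 67 E2 94 A5.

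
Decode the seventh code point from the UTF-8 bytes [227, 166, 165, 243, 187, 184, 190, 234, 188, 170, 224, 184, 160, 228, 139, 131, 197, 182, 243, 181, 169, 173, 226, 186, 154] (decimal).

U+F5A6D

Offset 0: leading byte 0xE3 = 11100011 → 3-byte char #1 = E3 A6 A5.
Offset 3: leading byte 0xF3 = 11110011 → 4-byte char #2 = F3 BB B8 BE.
Offset 7: leading byte 0xEA = 11101010 → 3-byte char #3 = EA BC AA.
Offset 10: leading byte 0xE0 = 11100000 → 3-byte char #4 = E0 B8 A0.
Offset 13: leading byte 0xE4 = 11100100 → 3-byte char #5 = E4 8B 83.
Offset 16: leading byte 0xC5 = 11000101 → 2-byte char #6 = C5 B6.
Offset 18: leading byte 0xF3 = 11110011 → 4-byte char #7 = F3 B5 A9 AD.
Leading byte 0xF3 = 11110011 matches 11110xxx → 4-byte sequence.
Byte 1: 0xF3 = 11110011, payload 011 (3 bits).
Byte 2: 0xB5 = 10110101 (10xxxxxx ✓), payload 110101.
Byte 3: 0xA9 = 10101001 (10xxxxxx ✓), payload 101001.
Byte 4: 0xAD = 10101101 (10xxxxxx ✓), payload 101101.
Concatenate: 011110101101001101101 = 0xF5A6D (21 bits → U+F5A6D).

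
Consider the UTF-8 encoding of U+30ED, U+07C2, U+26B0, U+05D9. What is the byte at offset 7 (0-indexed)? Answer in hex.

0xB0

U+30ED → 3-byte form E3 83 AD at offsets 0–2.
U+07C2 → 2-byte form DF 82 at offsets 3–4.
U+26B0 → 3-byte form E2 9A B0 at offsets 5–7.
Offset 7 falls in char 3's range; it's byte 3 of E2 9A B0 = 0xB0.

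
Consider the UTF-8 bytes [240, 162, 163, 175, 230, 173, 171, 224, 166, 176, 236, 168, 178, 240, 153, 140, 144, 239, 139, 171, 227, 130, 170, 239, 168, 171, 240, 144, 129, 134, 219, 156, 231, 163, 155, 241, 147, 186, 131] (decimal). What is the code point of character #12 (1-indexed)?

U+53E83

Offset 0: leading byte 0xF0 = 11110000 → 4-byte char #1 = F0 A2 A3 AF.
Offset 4: leading byte 0xE6 = 11100110 → 3-byte char #2 = E6 AD AB.
Offset 7: leading byte 0xE0 = 11100000 → 3-byte char #3 = E0 A6 B0.
Offset 10: leading byte 0xEC = 11101100 → 3-byte char #4 = EC A8 B2.
Offset 13: leading byte 0xF0 = 11110000 → 4-byte char #5 = F0 99 8C 90.
Offset 17: leading byte 0xEF = 11101111 → 3-byte char #6 = EF 8B AB.
Offset 20: leading byte 0xE3 = 11100011 → 3-byte char #7 = E3 82 AA.
Offset 23: leading byte 0xEF = 11101111 → 3-byte char #8 = EF A8 AB.
Offset 26: leading byte 0xF0 = 11110000 → 4-byte char #9 = F0 90 81 86.
Offset 30: leading byte 0xDB = 11011011 → 2-byte char #10 = DB 9C.
Offset 32: leading byte 0xE7 = 11100111 → 3-byte char #11 = E7 A3 9B.
Offset 35: leading byte 0xF1 = 11110001 → 4-byte char #12 = F1 93 BA 83.
Leading byte 0xF1 = 11110001 matches 11110xxx → 4-byte sequence.
Byte 1: 0xF1 = 11110001, payload 001 (3 bits).
Byte 2: 0x93 = 10010011 (10xxxxxx ✓), payload 010011.
Byte 3: 0xBA = 10111010 (10xxxxxx ✓), payload 111010.
Byte 4: 0x83 = 10000011 (10xxxxxx ✓), payload 000011.
Concatenate: 001010011111010000011 = 0x53E83 (21 bits → U+53E83).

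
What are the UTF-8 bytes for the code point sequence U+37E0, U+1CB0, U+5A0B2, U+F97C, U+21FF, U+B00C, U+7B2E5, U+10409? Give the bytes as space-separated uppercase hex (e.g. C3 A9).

U+37E0: 3-byte form → E3 9F A0.
U+1CB0: 3-byte form → E1 B2 B0.
U+5A0B2: 4-byte form → F1 9A 82 B2.
U+F97C: 3-byte form → EF A5 BC.
U+21FF: 3-byte form → E2 87 BF.
U+B00C: 3-byte form → EB 80 8C.
U+7B2E5: 4-byte form → F1 BB 8B A5.
U+10409: 4-byte form → F0 90 90 89.
Concatenated (27 bytes): E3 9F A0 E1 B2 B0 F1 9A 82 B2 EF A5 BC E2 87 BF EB 80 8C F1 BB 8B A5 F0 90 90 89.

E3 9F A0 E1 B2 B0 F1 9A 82 B2 EF A5 BC E2 87 BF EB 80 8C F1 BB 8B A5 F0 90 90 89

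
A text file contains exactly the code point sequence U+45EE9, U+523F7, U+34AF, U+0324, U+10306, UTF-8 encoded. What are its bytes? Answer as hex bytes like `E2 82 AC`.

F1 85 BB A9 F1 92 8F B7 E3 92 AF CC A4 F0 90 8C 86

U+45EE9: 4-byte form → F1 85 BB A9.
U+523F7: 4-byte form → F1 92 8F B7.
U+34AF: 3-byte form → E3 92 AF.
U+0324: 2-byte form → CC A4.
U+10306: 4-byte form → F0 90 8C 86.
Concatenated (17 bytes): F1 85 BB A9 F1 92 8F B7 E3 92 AF CC A4 F0 90 8C 86.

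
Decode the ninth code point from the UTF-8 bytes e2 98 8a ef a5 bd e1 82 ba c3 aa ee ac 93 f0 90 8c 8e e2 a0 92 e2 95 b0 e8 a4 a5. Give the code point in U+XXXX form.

U+8925

Offset 0: leading byte 0xE2 = 11100010 → 3-byte char #1 = E2 98 8A.
Offset 3: leading byte 0xEF = 11101111 → 3-byte char #2 = EF A5 BD.
Offset 6: leading byte 0xE1 = 11100001 → 3-byte char #3 = E1 82 BA.
Offset 9: leading byte 0xC3 = 11000011 → 2-byte char #4 = C3 AA.
Offset 11: leading byte 0xEE = 11101110 → 3-byte char #5 = EE AC 93.
Offset 14: leading byte 0xF0 = 11110000 → 4-byte char #6 = F0 90 8C 8E.
Offset 18: leading byte 0xE2 = 11100010 → 3-byte char #7 = E2 A0 92.
Offset 21: leading byte 0xE2 = 11100010 → 3-byte char #8 = E2 95 B0.
Offset 24: leading byte 0xE8 = 11101000 → 3-byte char #9 = E8 A4 A5.
Leading byte 0xE8 = 11101000 matches 1110xxxx → 3-byte sequence.
Byte 1: 0xE8 = 11101000, payload 1000 (4 bits).
Byte 2: 0xA4 = 10100100 (10xxxxxx ✓), payload 100100.
Byte 3: 0xA5 = 10100101 (10xxxxxx ✓), payload 100101.
Concatenate: 1000100100100101 = 0x8925 (16 bits → U+8925).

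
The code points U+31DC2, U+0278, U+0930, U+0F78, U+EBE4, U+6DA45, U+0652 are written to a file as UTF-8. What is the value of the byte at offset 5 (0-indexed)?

0xB8

U+31DC2 → 4-byte form F0 B1 B7 82 at offsets 0–3.
U+0278 → 2-byte form C9 B8 at offsets 4–5.
Offset 5 falls in char 2's range; it's byte 2 of C9 B8 = 0xB8.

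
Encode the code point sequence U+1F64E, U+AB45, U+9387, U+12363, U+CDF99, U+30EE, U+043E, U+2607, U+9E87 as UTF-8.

F0 9F 99 8E EA AD 85 E9 8E 87 F0 92 8D A3 F3 8D BE 99 E3 83 AE D0 BE E2 98 87 E9 BA 87

U+1F64E: 4-byte form → F0 9F 99 8E.
U+AB45: 3-byte form → EA AD 85.
U+9387: 3-byte form → E9 8E 87.
U+12363: 4-byte form → F0 92 8D A3.
U+CDF99: 4-byte form → F3 8D BE 99.
U+30EE: 3-byte form → E3 83 AE.
U+043E: 2-byte form → D0 BE.
U+2607: 3-byte form → E2 98 87.
U+9E87: 3-byte form → E9 BA 87.
Concatenated (29 bytes): F0 9F 99 8E EA AD 85 E9 8E 87 F0 92 8D A3 F3 8D BE 99 E3 83 AE D0 BE E2 98 87 E9 BA 87.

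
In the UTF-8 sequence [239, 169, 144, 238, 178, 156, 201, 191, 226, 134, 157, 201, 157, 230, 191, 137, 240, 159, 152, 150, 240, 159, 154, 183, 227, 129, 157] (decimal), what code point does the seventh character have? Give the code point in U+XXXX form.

Offset 0: leading byte 0xEF = 11101111 → 3-byte char #1 = EF A9 90.
Offset 3: leading byte 0xEE = 11101110 → 3-byte char #2 = EE B2 9C.
Offset 6: leading byte 0xC9 = 11001001 → 2-byte char #3 = C9 BF.
Offset 8: leading byte 0xE2 = 11100010 → 3-byte char #4 = E2 86 9D.
Offset 11: leading byte 0xC9 = 11001001 → 2-byte char #5 = C9 9D.
Offset 13: leading byte 0xE6 = 11100110 → 3-byte char #6 = E6 BF 89.
Offset 16: leading byte 0xF0 = 11110000 → 4-byte char #7 = F0 9F 98 96.
Leading byte 0xF0 = 11110000 matches 11110xxx → 4-byte sequence.
Byte 1: 0xF0 = 11110000, payload 000 (3 bits).
Byte 2: 0x9F = 10011111 (10xxxxxx ✓), payload 011111.
Byte 3: 0x98 = 10011000 (10xxxxxx ✓), payload 011000.
Byte 4: 0x96 = 10010110 (10xxxxxx ✓), payload 010110.
Concatenate: 000011111011000010110 = 0x1F616 (21 bits → U+1F616).

U+1F616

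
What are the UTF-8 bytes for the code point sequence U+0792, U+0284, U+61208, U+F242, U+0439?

DE 92 CA 84 F1 A1 88 88 EF 89 82 D0 B9

U+0792: 2-byte form → DE 92.
U+0284: 2-byte form → CA 84.
U+61208: 4-byte form → F1 A1 88 88.
U+F242: 3-byte form → EF 89 82.
U+0439: 2-byte form → D0 B9.
Concatenated (13 bytes): DE 92 CA 84 F1 A1 88 88 EF 89 82 D0 B9.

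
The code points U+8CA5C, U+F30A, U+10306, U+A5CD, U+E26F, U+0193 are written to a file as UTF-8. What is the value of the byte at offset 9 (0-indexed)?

U+8CA5C → 4-byte form F2 8C A9 9C at offsets 0–3.
U+F30A → 3-byte form EF 8C 8A at offsets 4–6.
U+10306 → 4-byte form F0 90 8C 86 at offsets 7–10.
Offset 9 falls in char 3's range; it's byte 3 of F0 90 8C 86 = 0x8C.

0x8C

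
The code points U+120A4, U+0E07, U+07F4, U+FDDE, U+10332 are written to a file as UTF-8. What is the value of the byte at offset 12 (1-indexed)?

1-indexed offset 12 is 0-indexed offset 11.
U+120A4 → 4-byte form F0 92 82 A4 at offsets 0–3.
U+0E07 → 3-byte form E0 B8 87 at offsets 4–6.
U+07F4 → 2-byte form DF B4 at offsets 7–8.
U+FDDE → 3-byte form EF B7 9E at offsets 9–11.
Offset 11 falls in char 4's range; it's byte 3 of EF B7 9E = 0x9E.

0x9E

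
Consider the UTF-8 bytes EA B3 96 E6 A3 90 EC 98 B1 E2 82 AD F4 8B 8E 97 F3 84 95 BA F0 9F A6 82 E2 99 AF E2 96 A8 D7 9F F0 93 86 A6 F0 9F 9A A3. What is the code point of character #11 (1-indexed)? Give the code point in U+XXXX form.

U+131A6

Offset 0: leading byte 0xEA = 11101010 → 3-byte char #1 = EA B3 96.
Offset 3: leading byte 0xE6 = 11100110 → 3-byte char #2 = E6 A3 90.
Offset 6: leading byte 0xEC = 11101100 → 3-byte char #3 = EC 98 B1.
Offset 9: leading byte 0xE2 = 11100010 → 3-byte char #4 = E2 82 AD.
Offset 12: leading byte 0xF4 = 11110100 → 4-byte char #5 = F4 8B 8E 97.
Offset 16: leading byte 0xF3 = 11110011 → 4-byte char #6 = F3 84 95 BA.
Offset 20: leading byte 0xF0 = 11110000 → 4-byte char #7 = F0 9F A6 82.
Offset 24: leading byte 0xE2 = 11100010 → 3-byte char #8 = E2 99 AF.
Offset 27: leading byte 0xE2 = 11100010 → 3-byte char #9 = E2 96 A8.
Offset 30: leading byte 0xD7 = 11010111 → 2-byte char #10 = D7 9F.
Offset 32: leading byte 0xF0 = 11110000 → 4-byte char #11 = F0 93 86 A6.
Leading byte 0xF0 = 11110000 matches 11110xxx → 4-byte sequence.
Byte 1: 0xF0 = 11110000, payload 000 (3 bits).
Byte 2: 0x93 = 10010011 (10xxxxxx ✓), payload 010011.
Byte 3: 0x86 = 10000110 (10xxxxxx ✓), payload 000110.
Byte 4: 0xA6 = 10100110 (10xxxxxx ✓), payload 100110.
Concatenate: 000010011000110100110 = 0x131A6 (21 bits → U+131A6).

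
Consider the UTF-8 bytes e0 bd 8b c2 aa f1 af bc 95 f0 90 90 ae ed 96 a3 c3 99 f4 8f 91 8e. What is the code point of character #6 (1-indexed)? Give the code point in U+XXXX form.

Offset 0: leading byte 0xE0 = 11100000 → 3-byte char #1 = E0 BD 8B.
Offset 3: leading byte 0xC2 = 11000010 → 2-byte char #2 = C2 AA.
Offset 5: leading byte 0xF1 = 11110001 → 4-byte char #3 = F1 AF BC 95.
Offset 9: leading byte 0xF0 = 11110000 → 4-byte char #4 = F0 90 90 AE.
Offset 13: leading byte 0xED = 11101101 → 3-byte char #5 = ED 96 A3.
Offset 16: leading byte 0xC3 = 11000011 → 2-byte char #6 = C3 99.
Leading byte 0xC3 = 11000011 matches 110xxxxx → 2-byte sequence.
Byte 1: 0xC3 = 11000011, payload 00011 (5 bits).
Byte 2: 0x99 = 10011001 (10xxxxxx ✓), payload 011001.
Concatenate: 00011011001 = 0xD9 (11 bits → U+00D9).

U+00D9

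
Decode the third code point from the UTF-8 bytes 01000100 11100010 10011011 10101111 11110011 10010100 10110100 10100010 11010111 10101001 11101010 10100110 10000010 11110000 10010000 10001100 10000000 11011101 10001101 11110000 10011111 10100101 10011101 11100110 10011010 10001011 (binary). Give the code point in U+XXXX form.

Offset 0: leading byte 0x44 = 01000100 → 1-byte char #1 = 44.
Offset 1: leading byte 0xE2 = 11100010 → 3-byte char #2 = E2 9B AF.
Offset 4: leading byte 0xF3 = 11110011 → 4-byte char #3 = F3 94 B4 A2.
Leading byte 0xF3 = 11110011 matches 11110xxx → 4-byte sequence.
Byte 1: 0xF3 = 11110011, payload 011 (3 bits).
Byte 2: 0x94 = 10010100 (10xxxxxx ✓), payload 010100.
Byte 3: 0xB4 = 10110100 (10xxxxxx ✓), payload 110100.
Byte 4: 0xA2 = 10100010 (10xxxxxx ✓), payload 100010.
Concatenate: 011010100110100100010 = 0xD4D22 (21 bits → U+D4D22).

U+D4D22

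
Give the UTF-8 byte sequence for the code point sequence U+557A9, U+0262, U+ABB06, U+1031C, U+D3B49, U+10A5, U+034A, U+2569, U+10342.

U+557A9: 4-byte form → F1 95 9E A9.
U+0262: 2-byte form → C9 A2.
U+ABB06: 4-byte form → F2 AB AC 86.
U+1031C: 4-byte form → F0 90 8C 9C.
U+D3B49: 4-byte form → F3 93 AD 89.
U+10A5: 3-byte form → E1 82 A5.
U+034A: 2-byte form → CD 8A.
U+2569: 3-byte form → E2 95 A9.
U+10342: 4-byte form → F0 90 8D 82.
Concatenated (30 bytes): F1 95 9E A9 C9 A2 F2 AB AC 86 F0 90 8C 9C F3 93 AD 89 E1 82 A5 CD 8A E2 95 A9 F0 90 8D 82.

F1 95 9E A9 C9 A2 F2 AB AC 86 F0 90 8C 9C F3 93 AD 89 E1 82 A5 CD 8A E2 95 A9 F0 90 8D 82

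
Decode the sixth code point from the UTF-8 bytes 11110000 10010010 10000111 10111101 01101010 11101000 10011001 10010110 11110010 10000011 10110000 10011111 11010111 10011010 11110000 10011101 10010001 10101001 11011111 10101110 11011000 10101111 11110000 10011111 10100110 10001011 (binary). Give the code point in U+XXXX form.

Offset 0: leading byte 0xF0 = 11110000 → 4-byte char #1 = F0 92 87 BD.
Offset 4: leading byte 0x6A = 01101010 → 1-byte char #2 = 6A.
Offset 5: leading byte 0xE8 = 11101000 → 3-byte char #3 = E8 99 96.
Offset 8: leading byte 0xF2 = 11110010 → 4-byte char #4 = F2 83 B0 9F.
Offset 12: leading byte 0xD7 = 11010111 → 2-byte char #5 = D7 9A.
Offset 14: leading byte 0xF0 = 11110000 → 4-byte char #6 = F0 9D 91 A9.
Leading byte 0xF0 = 11110000 matches 11110xxx → 4-byte sequence.
Byte 1: 0xF0 = 11110000, payload 000 (3 bits).
Byte 2: 0x9D = 10011101 (10xxxxxx ✓), payload 011101.
Byte 3: 0x91 = 10010001 (10xxxxxx ✓), payload 010001.
Byte 4: 0xA9 = 10101001 (10xxxxxx ✓), payload 101001.
Concatenate: 000011101010001101001 = 0x1D469 (21 bits → U+1D469).

U+1D469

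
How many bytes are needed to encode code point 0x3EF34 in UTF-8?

U+3EF34 = 0x3EF34. UTF-8 uses 1 byte below 0x80, 2 below 0x800, 3 below 0x10000, 4 up to 0x10FFFF. 0x3EF34 is in U+10000–U+10FFFF → 4 bytes.

4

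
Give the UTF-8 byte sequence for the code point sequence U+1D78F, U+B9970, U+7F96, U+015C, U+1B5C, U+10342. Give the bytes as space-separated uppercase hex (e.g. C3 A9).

F0 9D 9E 8F F2 B9 A5 B0 E7 BE 96 C5 9C E1 AD 9C F0 90 8D 82

U+1D78F: 4-byte form → F0 9D 9E 8F.
U+B9970: 4-byte form → F2 B9 A5 B0.
U+7F96: 3-byte form → E7 BE 96.
U+015C: 2-byte form → C5 9C.
U+1B5C: 3-byte form → E1 AD 9C.
U+10342: 4-byte form → F0 90 8D 82.
Concatenated (20 bytes): F0 9D 9E 8F F2 B9 A5 B0 E7 BE 96 C5 9C E1 AD 9C F0 90 8D 82.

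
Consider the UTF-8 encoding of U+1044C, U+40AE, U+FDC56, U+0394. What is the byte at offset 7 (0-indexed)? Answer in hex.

0xF3

U+1044C → 4-byte form F0 90 91 8C at offsets 0–3.
U+40AE → 3-byte form E4 82 AE at offsets 4–6.
U+FDC56 → 4-byte form F3 BD B1 96 at offsets 7–10.
Offset 7 falls in char 3's range; it's byte 1 of F3 BD B1 96 = 0xF3.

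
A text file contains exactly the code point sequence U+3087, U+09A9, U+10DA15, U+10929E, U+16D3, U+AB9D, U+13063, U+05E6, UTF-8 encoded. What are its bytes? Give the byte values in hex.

U+3087: 3-byte form → E3 82 87.
U+09A9: 3-byte form → E0 A6 A9.
U+10DA15: 4-byte form → F4 8D A8 95.
U+10929E: 4-byte form → F4 89 8A 9E.
U+16D3: 3-byte form → E1 9B 93.
U+AB9D: 3-byte form → EA AE 9D.
U+13063: 4-byte form → F0 93 81 A3.
U+05E6: 2-byte form → D7 A6.
Concatenated (26 bytes): E3 82 87 E0 A6 A9 F4 8D A8 95 F4 89 8A 9E E1 9B 93 EA AE 9D F0 93 81 A3 D7 A6.

E3 82 87 E0 A6 A9 F4 8D A8 95 F4 89 8A 9E E1 9B 93 EA AE 9D F0 93 81 A3 D7 A6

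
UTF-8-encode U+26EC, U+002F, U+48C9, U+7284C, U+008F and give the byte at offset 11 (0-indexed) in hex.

0xC2

U+26EC → 3-byte form E2 9B AC at offsets 0–2.
U+002F → 1-byte form 2F at offsets 3–3.
U+48C9 → 3-byte form E4 A3 89 at offsets 4–6.
U+7284C → 4-byte form F1 B2 A1 8C at offsets 7–10.
U+008F → 2-byte form C2 8F at offsets 11–12.
Offset 11 falls in char 5's range; it's byte 1 of C2 8F = 0xC2.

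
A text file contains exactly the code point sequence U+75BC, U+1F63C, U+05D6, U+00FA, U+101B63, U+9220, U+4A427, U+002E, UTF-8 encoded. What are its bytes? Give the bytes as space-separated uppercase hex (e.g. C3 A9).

U+75BC: 3-byte form → E7 96 BC.
U+1F63C: 4-byte form → F0 9F 98 BC.
U+05D6: 2-byte form → D7 96.
U+00FA: 2-byte form → C3 BA.
U+101B63: 4-byte form → F4 81 AD A3.
U+9220: 3-byte form → E9 88 A0.
U+4A427: 4-byte form → F1 8A 90 A7.
U+002E: 1-byte form → 2E.
Concatenated (23 bytes): E7 96 BC F0 9F 98 BC D7 96 C3 BA F4 81 AD A3 E9 88 A0 F1 8A 90 A7 2E.

E7 96 BC F0 9F 98 BC D7 96 C3 BA F4 81 AD A3 E9 88 A0 F1 8A 90 A7 2E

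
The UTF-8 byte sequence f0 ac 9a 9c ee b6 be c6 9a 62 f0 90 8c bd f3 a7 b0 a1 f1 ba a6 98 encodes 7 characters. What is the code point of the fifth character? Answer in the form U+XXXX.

Offset 0: leading byte 0xF0 = 11110000 → 4-byte char #1 = F0 AC 9A 9C.
Offset 4: leading byte 0xEE = 11101110 → 3-byte char #2 = EE B6 BE.
Offset 7: leading byte 0xC6 = 11000110 → 2-byte char #3 = C6 9A.
Offset 9: leading byte 0x62 = 01100010 → 1-byte char #4 = 62.
Offset 10: leading byte 0xF0 = 11110000 → 4-byte char #5 = F0 90 8C BD.
Leading byte 0xF0 = 11110000 matches 11110xxx → 4-byte sequence.
Byte 1: 0xF0 = 11110000, payload 000 (3 bits).
Byte 2: 0x90 = 10010000 (10xxxxxx ✓), payload 010000.
Byte 3: 0x8C = 10001100 (10xxxxxx ✓), payload 001100.
Byte 4: 0xBD = 10111101 (10xxxxxx ✓), payload 111101.
Concatenate: 000010000001100111101 = 0x1033D (21 bits → U+1033D).

U+1033D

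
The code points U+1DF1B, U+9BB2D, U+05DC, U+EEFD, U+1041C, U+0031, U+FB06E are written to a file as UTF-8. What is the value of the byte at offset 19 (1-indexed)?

0xF3

1-indexed offset 19 is 0-indexed offset 18.
U+1DF1B → 4-byte form F0 9D BC 9B at offsets 0–3.
U+9BB2D → 4-byte form F2 9B AC AD at offsets 4–7.
U+05DC → 2-byte form D7 9C at offsets 8–9.
U+EEFD → 3-byte form EE BB BD at offsets 10–12.
U+1041C → 4-byte form F0 90 90 9C at offsets 13–16.
U+0031 → 1-byte form 31 at offsets 17–17.
U+FB06E → 4-byte form F3 BB 81 AE at offsets 18–21.
Offset 18 falls in char 7's range; it's byte 1 of F3 BB 81 AE = 0xF3.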